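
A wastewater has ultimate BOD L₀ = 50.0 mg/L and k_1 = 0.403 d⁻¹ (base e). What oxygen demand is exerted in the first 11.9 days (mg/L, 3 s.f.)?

y_t = L₀(1 − e^(−k_1 t)) = 50.0 × (1 − e^(−0.403×11.9))
= 50.0 × (1 − 0.008265) = 50.0 × 0.9917 = 49.59 mg/L.

y ≈ 49.6 mg/L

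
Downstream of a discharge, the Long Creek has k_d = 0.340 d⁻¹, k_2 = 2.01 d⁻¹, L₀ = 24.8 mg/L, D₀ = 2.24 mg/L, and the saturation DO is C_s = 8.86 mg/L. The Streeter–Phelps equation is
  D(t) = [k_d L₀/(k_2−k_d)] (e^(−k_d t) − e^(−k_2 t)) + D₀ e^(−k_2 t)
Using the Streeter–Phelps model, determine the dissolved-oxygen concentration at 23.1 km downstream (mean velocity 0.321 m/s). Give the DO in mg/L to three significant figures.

Travel time t = x/v = 23.1 km / (0.321 m/s) = 23100 m / 0.321 m/s = 71960 s = 0.8329 d.
k_d L₀/(k_2−k_d) = 0.340×24.8/(2.01−0.340) = 8.432/1.670 = 5.049 mg/L.
e^(−k_d t) = e^(−0.340×0.8329) = 0.7534; e^(−k_2 t) = e^(−2.01×0.8329) = 0.1875.
D = 5.049 × (0.7534 − 0.1875) + 2.24 × 0.1875 = 2.857 + 0.4199 = 3.277 mg/L.
DO = C_s − D = 8.86 − 3.277 = 5.583 mg/L.

DO ≈ 5.58 mg/L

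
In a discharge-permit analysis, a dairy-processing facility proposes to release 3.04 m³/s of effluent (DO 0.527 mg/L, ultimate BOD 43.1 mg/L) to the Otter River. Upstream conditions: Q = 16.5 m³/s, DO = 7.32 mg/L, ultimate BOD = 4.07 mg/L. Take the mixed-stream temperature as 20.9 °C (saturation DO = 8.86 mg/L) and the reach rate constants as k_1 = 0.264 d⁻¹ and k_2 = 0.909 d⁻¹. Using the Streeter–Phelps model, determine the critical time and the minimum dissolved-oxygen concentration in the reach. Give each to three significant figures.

Mixed DO = (16.5×7.32 + 3.04×0.527)/(16.5+3.04) = 122.4/19.54 = 6.263 mg/L.
Mixed L₀ = (16.5×4.07 + 3.04×43.1)/(19.54) = 198.2/19.54 = 10.14 mg/L.
Initial deficit D₀ = C_s − DO₀ = 8.86 − 6.263 = 2.597 mg/L.
t_c = (1/0.6450) ln[(0.909/0.264)(1 − 2.597×0.6450/(0.264×10.14))] = 1.550 × ln(1.289) = 0.3939 d.
D_c = (0.264/0.909) × 10.14 × e^(−0.264×0.3939) = 0.2904 × 10.14 × 0.9012 = 2.655 mg/L.
Minimum DO = 8.86 − 2.655 = 6.205 mg/L.

t_c ≈ 0.394 d; minimum DO ≈ 6.21 mg/L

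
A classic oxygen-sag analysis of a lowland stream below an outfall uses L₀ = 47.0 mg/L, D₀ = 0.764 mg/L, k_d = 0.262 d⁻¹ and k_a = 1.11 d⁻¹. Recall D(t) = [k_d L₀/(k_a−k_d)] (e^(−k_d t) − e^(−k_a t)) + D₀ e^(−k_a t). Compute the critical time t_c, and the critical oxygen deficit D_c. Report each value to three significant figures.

t_c ≈ 1.64 d; D_c ≈ 7.22 mg/L

t_c = [1/(k_a−k_d)] ln[(k_a/k_d)(1 − D₀(k_a−k_d)/(k_d L₀))]
= [1/(1.11−0.262)] ln[(1.11/0.262)(1 − 0.764×0.8480/(0.262×47.0))]
= (1/0.8480) ln[4.237 × 0.9474] = 1.179 × ln(4.014) = 1.179 × 1.390 = 1.639 d.
D_c = (k_d/k_a) L₀ e^(−k_d t_c) = (0.262/1.11) × 47.0 × e^(−0.262×1.639) = 0.2360 × 47.0 × 0.6509 = 7.221 mg/L.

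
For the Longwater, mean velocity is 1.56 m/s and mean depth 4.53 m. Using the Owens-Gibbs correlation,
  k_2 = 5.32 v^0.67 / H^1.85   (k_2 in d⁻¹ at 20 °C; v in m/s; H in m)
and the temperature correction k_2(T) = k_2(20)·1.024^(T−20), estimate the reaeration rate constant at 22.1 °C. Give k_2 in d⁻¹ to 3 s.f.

k_2 ≈ 0.460 d⁻¹

k_2(20) = 5.32 × 1.56^0.67 / 4.53^1.85 = 5.32 × 1.347 / 16.36 = 0.4380 d⁻¹.
k_2(22.1) = 0.4380 × 1.024^(22.1−20) = 0.4380 × 1.051 = 0.4604 d⁻¹.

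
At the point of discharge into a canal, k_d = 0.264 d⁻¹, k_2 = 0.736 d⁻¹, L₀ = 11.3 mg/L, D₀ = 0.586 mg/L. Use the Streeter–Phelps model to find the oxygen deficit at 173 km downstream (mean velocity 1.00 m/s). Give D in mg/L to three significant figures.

D ≈ 2.41 mg/L

Travel time t = x/v = 173 km / (1.00 m/s) = 173000 m / 1.00 m/s = 173000 s = 2.002 d.
k_d L₀/(k_2−k_d) = 0.264×11.3/(0.736−0.264) = 2.983/0.4720 = 6.320 mg/L.
e^(−k_d t) = e^(−0.264×2.002) = 0.5894; e^(−k_2 t) = e^(−0.736×2.002) = 0.2291.
D = 6.320 × (0.5894 − 0.2291) + 0.586 × 0.2291 = 2.278 + 0.1342 = 2.412 mg/L.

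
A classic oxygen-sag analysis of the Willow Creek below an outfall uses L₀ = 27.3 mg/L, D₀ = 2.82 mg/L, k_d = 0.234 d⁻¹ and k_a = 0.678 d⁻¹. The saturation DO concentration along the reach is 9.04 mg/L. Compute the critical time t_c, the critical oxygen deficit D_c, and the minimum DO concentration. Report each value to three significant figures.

t_c ≈ 1.90 d; D_c ≈ 6.03 mg/L; min DO ≈ 3.01 mg/L

With k_a/k_d = 2.897 and 1 − D₀(k_a−k_d)/(k_d L₀) = 0.8040,
t_c = ln(2.897 × 0.8040) / (0.678 − 0.234) = ln(2.330) / 0.4440 = 0.8457/0.4440 = 1.905 d.
D_c = (k_d/k_a) L₀ e^(−k_d t_c) = (0.234/0.678) × 27.3 × e^(−0.234×1.905) = 0.3451 × 27.3 × 0.6404 = 6.034 mg/L.
Minimum DO = C_s − D_c = 9.04 − 6.034 = 3.006 mg/L.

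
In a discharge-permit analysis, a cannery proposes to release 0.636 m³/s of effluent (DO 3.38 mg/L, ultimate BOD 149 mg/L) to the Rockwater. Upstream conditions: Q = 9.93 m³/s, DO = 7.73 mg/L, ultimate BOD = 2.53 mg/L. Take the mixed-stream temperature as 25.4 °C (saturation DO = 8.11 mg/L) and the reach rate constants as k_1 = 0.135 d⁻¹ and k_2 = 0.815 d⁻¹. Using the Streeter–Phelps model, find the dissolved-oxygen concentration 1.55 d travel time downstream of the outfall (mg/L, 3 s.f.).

DO ≈ 6.74 mg/L

Mixed DO = (9.93×7.73 + 0.636×3.38)/(9.93+0.636) = 78.91/10.57 = 7.468 mg/L.
Mixed L₀ = (9.93×2.53 + 0.636×149)/(10.57) = 119.9/10.57 = 11.35 mg/L.
Initial deficit D₀ = C_s − DO₀ = 8.11 − 7.468 = 0.6418 mg/L.
D(1.55) = [0.135×11.35/(0.815−0.135)](e^(−0.135×1.55) − e^(−0.815×1.55)) + 0.6418 e^(−0.815×1.55)
= 2.253 × (0.8112 − 0.2827) + 0.6418 × 0.2827 = 1.372 mg/L.
DO = 8.11 − 1.372 = 6.738 mg/L.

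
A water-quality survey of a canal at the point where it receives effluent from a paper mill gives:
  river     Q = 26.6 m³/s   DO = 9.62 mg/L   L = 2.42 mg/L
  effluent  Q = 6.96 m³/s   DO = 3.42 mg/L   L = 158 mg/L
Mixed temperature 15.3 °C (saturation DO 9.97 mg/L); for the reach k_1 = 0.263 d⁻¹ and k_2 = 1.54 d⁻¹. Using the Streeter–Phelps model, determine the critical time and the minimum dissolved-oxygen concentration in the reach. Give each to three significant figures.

t_c ≈ 1.18 d; minimum DO ≈ 5.63 mg/L

Mixed DO = (26.6×9.62 + 6.96×3.42)/(26.6+6.96) = 279.7/33.56 = 8.334 mg/L.
Mixed L₀ = (26.6×2.42 + 6.96×158)/(33.56) = 1164/33.56 = 34.69 mg/L.
Initial deficit D₀ = C_s − DO₀ = 9.97 − 8.334 = 1.636 mg/L.
t_c = (1/1.277) ln[(1.54/0.263)(1 − 1.636×1.277/(0.263×34.69))] = 0.7831 × ln(4.515) = 1.180 d.
D_c = (0.263/1.54) × 34.69 × e^(−0.263×1.180) = 0.1708 × 34.69 × 0.7331 = 4.343 mg/L.
Minimum DO = 9.97 − 4.343 = 5.627 mg/L.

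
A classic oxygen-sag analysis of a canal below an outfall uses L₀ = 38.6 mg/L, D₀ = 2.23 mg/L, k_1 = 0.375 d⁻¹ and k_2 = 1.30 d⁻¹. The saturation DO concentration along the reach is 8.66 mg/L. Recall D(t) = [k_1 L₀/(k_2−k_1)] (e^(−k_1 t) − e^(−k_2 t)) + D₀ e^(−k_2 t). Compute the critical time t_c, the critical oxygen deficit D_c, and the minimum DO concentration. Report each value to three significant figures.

t_c ≈ 1.18 d; D_c ≈ 7.16 mg/L; min DO ≈ 1.50 mg/L

t_c = [1/(k_2−k_1)] ln[(k_2/k_1)(1 − D₀(k_2−k_1)/(k_1 L₀))]
= [1/(1.30−0.375)] ln[(1.30/0.375)(1 − 2.23×0.9250/(0.375×38.6))]
= (1/0.9250) ln[3.467 × 0.8575] = 1.081 × ln(2.973) = 1.081 × 1.089 = 1.178 d.
L(t_c) = L₀ e^(−k_1 t_c) = 38.6 × 0.6430 = 24.82 mg/L, and at the critical point k_2 D_c = k_1 L, so D_c = (0.375/1.30) × 24.82 = 7.159 mg/L.
Minimum DO = C_s − D_c = 8.66 − 7.159 = 1.501 mg/L.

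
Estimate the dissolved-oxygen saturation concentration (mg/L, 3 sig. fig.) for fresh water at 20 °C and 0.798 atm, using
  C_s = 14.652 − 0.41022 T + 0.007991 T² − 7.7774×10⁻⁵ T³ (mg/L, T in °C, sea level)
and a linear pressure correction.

At sea level: C_s = 14.652 − 0.41022×20 + 0.007991×20² − 7.7774×10⁻⁵×20³ = 9.022 mg/L.
Pressure correction: C_s' = 9.022 × 0.798 = 7.199 mg/L.

C_s ≈ 7.20 mg/L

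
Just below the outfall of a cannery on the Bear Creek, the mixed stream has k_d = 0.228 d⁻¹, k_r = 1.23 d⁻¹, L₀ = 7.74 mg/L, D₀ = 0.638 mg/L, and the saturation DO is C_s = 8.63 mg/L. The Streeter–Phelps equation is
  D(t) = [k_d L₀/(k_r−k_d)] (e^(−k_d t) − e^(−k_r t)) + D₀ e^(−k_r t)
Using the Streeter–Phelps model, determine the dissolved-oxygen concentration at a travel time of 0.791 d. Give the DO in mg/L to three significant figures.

DO ≈ 7.58 mg/L

k_d L₀/(k_r−k_d) = 0.228×7.74/(1.23−0.228) = 1.765/1.002 = 1.761 mg/L.
e^(−k_d t) = e^(−0.228×0.7910) = 0.8350; e^(−k_r t) = e^(−1.23×0.7910) = 0.3780.
D = 1.761 × (0.8350 − 0.3780) + 0.638 × 0.3780 = 0.8049 + 0.2411 = 1.046 mg/L.
DO = C_s − D = 8.63 − 1.046 = 7.584 mg/L.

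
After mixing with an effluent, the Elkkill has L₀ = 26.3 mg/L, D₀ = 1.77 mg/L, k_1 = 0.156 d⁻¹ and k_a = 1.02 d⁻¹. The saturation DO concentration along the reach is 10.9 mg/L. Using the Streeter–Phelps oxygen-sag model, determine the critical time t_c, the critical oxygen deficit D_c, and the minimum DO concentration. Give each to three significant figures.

At the critical point dD/dt = 0, so k_1 L₀ e^(−k_1 t) = k_a D. Substituting D(t) from the Streeter–Phelps equation and solving for t gives
t_c = ln[(k_a/k_1)(1 − D₀(k_a−k_1)/(k_1 L₀))] / (k_a−k_1).
Here k_a−k_1 = 0.8640 d⁻¹ and 1 − D₀(k_a−k_1)/(k_1 L₀) = 1 − 1.77×0.8640/(0.156×26.3) = 0.6273, so
t_c = ln(6.538 × 0.6273) / 0.8640 = 1.411 / 0.8640 = 1.633 d.
L(t_c) = L₀ e^(−k_1 t_c) = 26.3 × 0.7751 = 20.38 mg/L, and at the critical point k_a D_c = k_1 L, so D_c = (0.156/1.02) × 20.38 = 3.118 mg/L.
Minimum DO = C_s − D_c = 10.9 − 3.118 = 7.782 mg/L.

t_c ≈ 1.63 d; D_c ≈ 3.12 mg/L; min DO ≈ 7.78 mg/L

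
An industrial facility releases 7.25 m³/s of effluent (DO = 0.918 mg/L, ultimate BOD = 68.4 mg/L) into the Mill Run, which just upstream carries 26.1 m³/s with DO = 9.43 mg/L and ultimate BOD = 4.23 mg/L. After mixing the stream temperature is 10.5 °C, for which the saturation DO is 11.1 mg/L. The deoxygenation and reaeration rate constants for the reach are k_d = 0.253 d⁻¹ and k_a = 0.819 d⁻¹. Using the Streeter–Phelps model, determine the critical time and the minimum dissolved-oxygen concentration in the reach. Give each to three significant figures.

Mixed DO = (26.1×9.43 + 7.25×0.918)/(26.1+7.25) = 252.8/33.35 = 7.580 mg/L.
Mixed L₀ = (26.1×4.23 + 7.25×68.4)/(33.35) = 606.3/33.35 = 18.18 mg/L.
Initial deficit D₀ = C_s − DO₀ = 11.1 − 7.580 = 3.520 mg/L.
t_c = (1/0.5660) ln[(0.819/0.253)(1 − 3.520×0.5660/(0.253×18.18))] = 1.767 × ln(1.835) = 1.072 d.
D_c = (0.253/0.819) × 18.18 × e^(−0.253×1.072) = 0.3089 × 18.18 × 0.7624 = 4.282 mg/L.
Minimum DO = 11.1 − 4.282 = 6.818 mg/L.

t_c ≈ 1.07 d; minimum DO ≈ 6.82 mg/L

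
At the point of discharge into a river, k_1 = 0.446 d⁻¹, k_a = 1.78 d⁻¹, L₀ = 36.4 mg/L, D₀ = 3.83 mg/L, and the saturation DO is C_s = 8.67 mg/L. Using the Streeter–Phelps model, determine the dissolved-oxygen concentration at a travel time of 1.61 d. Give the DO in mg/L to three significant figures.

k_1 L₀/(k_a−k_1) = 0.446×36.4/(1.78−0.446) = 16.23/1.334 = 12.17 mg/L.
e^(−k_1 t) = e^(−0.446×1.610) = 0.4877; e^(−k_a t) = e^(−1.78×1.610) = 0.05694.
D = 12.17 × (0.4877 − 0.05694) + 3.83 × 0.05694 = 5.242 + 0.2181 = 5.460 mg/L.
DO = C_s − D = 8.67 − 5.460 = 3.210 mg/L.

DO ≈ 3.21 mg/L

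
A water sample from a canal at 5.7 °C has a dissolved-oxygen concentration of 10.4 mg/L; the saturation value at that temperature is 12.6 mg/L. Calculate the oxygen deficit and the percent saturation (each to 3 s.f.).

D ≈ 2.20 mg/L; 82.5 % saturation

D = C_s − C = 12.6 − 10.4 = 2.20 mg/L.
% saturation = 10.4/12.6 × 100 = 82.5 %.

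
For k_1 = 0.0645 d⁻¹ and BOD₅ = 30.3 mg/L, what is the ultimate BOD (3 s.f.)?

L₀ ≈ 110 mg/L

BOD₅ = L₀(1 − e^(−5k_1)) ⇒ L₀ = BOD₅ / (1 − e^(−5×0.0645))
= 30.3 / (1 − 0.7243) = 30.3 / 0.2757 = 109.9 mg/L.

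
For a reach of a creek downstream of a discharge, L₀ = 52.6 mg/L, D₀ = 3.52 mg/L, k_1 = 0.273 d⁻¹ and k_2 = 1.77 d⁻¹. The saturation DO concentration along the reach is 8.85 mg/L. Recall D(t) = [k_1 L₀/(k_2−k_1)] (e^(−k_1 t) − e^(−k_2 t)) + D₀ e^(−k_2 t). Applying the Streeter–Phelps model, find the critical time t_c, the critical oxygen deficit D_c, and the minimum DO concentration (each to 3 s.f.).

t_c = [1/(k_2−k_1)] ln[(k_2/k_1)(1 − D₀(k_2−k_1)/(k_1 L₀))]
= [1/(1.77−0.273)] ln[(1.77/0.273)(1 − 3.52×1.497/(0.273×52.6))]
= (1/1.497) ln[6.484 × 0.6330] = 0.6680 × ln(4.104) = 0.6680 × 1.412 = 0.9432 d.
L(t_c) = L₀ e^(−k_1 t_c) = 52.6 × 0.7730 = 40.66 mg/L, and at the critical point k_2 D_c = k_1 L, so D_c = (0.273/1.77) × 40.66 = 6.271 mg/L.
Minimum DO = C_s − D_c = 8.85 − 6.271 = 2.579 mg/L.

t_c ≈ 0.943 d; D_c ≈ 6.27 mg/L; min DO ≈ 2.58 mg/L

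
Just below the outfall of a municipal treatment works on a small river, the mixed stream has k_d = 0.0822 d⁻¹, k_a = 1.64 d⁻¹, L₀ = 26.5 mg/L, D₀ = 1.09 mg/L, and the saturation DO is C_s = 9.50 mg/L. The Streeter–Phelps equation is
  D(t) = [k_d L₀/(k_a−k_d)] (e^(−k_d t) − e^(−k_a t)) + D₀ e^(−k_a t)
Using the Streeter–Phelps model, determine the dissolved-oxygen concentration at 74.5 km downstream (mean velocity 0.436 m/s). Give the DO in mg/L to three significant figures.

Travel time t = x/v = 74.5 km / (0.436 m/s) = 74500 m / 0.436 m/s = 170900 s = 1.978 d.
k_d L₀/(k_a−k_d) = 0.0822×26.5/(1.64−0.0822) = 2.178/1.558 = 1.398 mg/L.
e^(−k_d t) = e^(−0.0822×1.978) = 0.8500; e^(−k_a t) = e^(−1.64×1.978) = 0.03903.
D = 1.398 × (0.8500 − 0.03903) + 1.09 × 0.03903 = 1.134 + 0.04254 = 1.176 mg/L.
DO = C_s − D = 9.50 − 1.176 = 8.324 mg/L.

DO ≈ 8.32 mg/L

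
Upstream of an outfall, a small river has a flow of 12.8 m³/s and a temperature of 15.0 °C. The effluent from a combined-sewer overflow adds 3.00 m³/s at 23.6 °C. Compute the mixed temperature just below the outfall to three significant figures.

Flow-weighted mixing: C = (Q_r C_r + Q_w C_w)/(Q_r + Q_w)
= (12.8×15.0 + 3.00×23.6)/(12.8 + 3.00) = 262.8/15.80 = 16.63 °C.

16.6 °C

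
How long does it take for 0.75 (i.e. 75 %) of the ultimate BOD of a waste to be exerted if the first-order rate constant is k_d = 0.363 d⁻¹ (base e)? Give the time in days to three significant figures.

y/L₀ = 1 − e^(−k_d t) = 0.75 ⇒ e^(−k_d t) = 0.250
t = −ln(0.250) / 0.363 = 1.386 / 0.363 = 3.819 d.

t ≈ 3.82 d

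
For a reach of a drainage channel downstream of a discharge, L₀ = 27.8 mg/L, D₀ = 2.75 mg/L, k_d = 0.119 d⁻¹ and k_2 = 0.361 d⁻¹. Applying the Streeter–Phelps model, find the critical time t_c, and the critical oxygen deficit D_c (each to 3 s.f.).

t_c ≈ 3.66 d; D_c ≈ 5.93 mg/L

t_c = [1/(k_2−k_d)] ln[(k_2/k_d)(1 − D₀(k_2−k_d)/(k_d L₀))]
= [1/(0.361−0.119)] ln[(0.361/0.119)(1 − 2.75×0.2420/(0.119×27.8))]
= (1/0.2420) ln[3.034 × 0.7988] = 4.132 × ln(2.423) = 4.132 × 0.8852 = 3.658 d.
D_c = (k_d/k_2) L₀ e^(−k_d t_c) = (0.119/0.361) × 27.8 × e^(−0.119×3.658) = 0.3296 × 27.8 × 0.6471 = 5.930 mg/L.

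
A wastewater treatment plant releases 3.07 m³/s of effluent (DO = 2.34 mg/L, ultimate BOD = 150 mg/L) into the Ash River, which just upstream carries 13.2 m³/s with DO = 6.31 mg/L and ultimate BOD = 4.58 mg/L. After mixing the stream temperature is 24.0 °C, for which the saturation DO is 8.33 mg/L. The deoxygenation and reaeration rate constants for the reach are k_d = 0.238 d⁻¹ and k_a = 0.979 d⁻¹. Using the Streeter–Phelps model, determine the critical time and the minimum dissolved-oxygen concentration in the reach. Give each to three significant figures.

t_c ≈ 1.49 d; minimum DO ≈ 2.86 mg/L

Mixed DO = (13.2×6.31 + 3.07×2.34)/(13.2+3.07) = 90.48/16.27 = 5.561 mg/L.
Mixed L₀ = (13.2×4.58 + 3.07×150)/(16.27) = 521.0/16.27 = 32.02 mg/L.
Initial deficit D₀ = C_s − DO₀ = 8.33 − 5.561 = 2.769 mg/L.
t_c = (1/0.7410) ln[(0.979/0.238)(1 − 2.769×0.7410/(0.238×32.02))] = 1.350 × ln(3.006) = 1.485 d.
D_c = (0.238/0.979) × 32.02 × e^(−0.238×1.485) = 0.2431 × 32.02 × 0.7022 = 5.466 mg/L.
Minimum DO = 8.33 − 5.466 = 2.864 mg/L.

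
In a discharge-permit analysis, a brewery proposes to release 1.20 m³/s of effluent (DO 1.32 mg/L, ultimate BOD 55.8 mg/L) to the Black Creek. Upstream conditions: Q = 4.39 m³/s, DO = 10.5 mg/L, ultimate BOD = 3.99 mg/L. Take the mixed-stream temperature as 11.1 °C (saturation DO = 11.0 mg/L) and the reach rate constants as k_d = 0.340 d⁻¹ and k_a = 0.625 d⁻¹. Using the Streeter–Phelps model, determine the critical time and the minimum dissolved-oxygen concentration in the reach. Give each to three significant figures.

Mixed DO = (4.39×10.5 + 1.20×1.32)/(4.39+1.20) = 47.68/5.590 = 8.529 mg/L.
Mixed L₀ = (4.39×3.99 + 1.20×55.8)/(5.590) = 84.48/5.590 = 15.11 mg/L.
Initial deficit D₀ = C_s − DO₀ = 11.0 − 8.529 = 2.471 mg/L.
t_c = (1/0.2850) ln[(0.625/0.340)(1 − 2.471×0.2850/(0.340×15.11))] = 3.509 × ln(1.586) = 1.619 d.
D_c = (0.340/0.625) × 15.11 × e^(−0.340×1.619) = 0.5440 × 15.11 × 0.5767 = 4.741 mg/L.
Minimum DO = 11.0 − 4.741 = 6.259 mg/L.

t_c ≈ 1.62 d; minimum DO ≈ 6.26 mg/L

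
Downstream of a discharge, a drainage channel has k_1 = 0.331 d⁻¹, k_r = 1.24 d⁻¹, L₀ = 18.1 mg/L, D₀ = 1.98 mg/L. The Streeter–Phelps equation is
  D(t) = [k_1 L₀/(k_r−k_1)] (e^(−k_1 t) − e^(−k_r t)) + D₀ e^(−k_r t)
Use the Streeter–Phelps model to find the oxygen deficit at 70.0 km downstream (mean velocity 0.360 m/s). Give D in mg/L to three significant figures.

D ≈ 2.85 mg/L

Travel time t = x/v = 70.0 km / (0.360 m/s) = 70000 m / 0.360 m/s = 194400 s = 2.251 d.
k_1 L₀/(k_r−k_1) = 0.331×18.1/(1.24−0.331) = 5.991/0.9090 = 6.591 mg/L.
e^(−k_1 t) = e^(−0.331×2.251) = 0.4748; e^(−k_r t) = e^(−1.24×2.251) = 0.06138.
D = 6.591 × (0.4748 − 0.06138) + 1.98 × 0.06138 = 2.725 + 0.1215 = 2.846 mg/L.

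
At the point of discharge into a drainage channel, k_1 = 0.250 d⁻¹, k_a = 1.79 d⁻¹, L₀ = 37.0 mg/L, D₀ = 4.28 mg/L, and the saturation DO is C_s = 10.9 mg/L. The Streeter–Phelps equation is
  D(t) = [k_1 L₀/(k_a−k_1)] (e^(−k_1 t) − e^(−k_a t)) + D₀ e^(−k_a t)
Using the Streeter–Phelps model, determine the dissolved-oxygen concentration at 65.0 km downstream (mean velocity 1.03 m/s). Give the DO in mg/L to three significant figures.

DO ≈ 6.36 mg/L

Travel time t = x/v = 65.0 km / (1.03 m/s) = 65000 m / 1.03 m/s = 63110 s = 0.7304 d.
k_1 L₀/(k_a−k_1) = 0.250×37.0/(1.79−0.250) = 9.250/1.540 = 6.006 mg/L.
e^(−k_1 t) = e^(−0.250×0.7304) = 0.8331; e^(−k_a t) = e^(−1.79×0.7304) = 0.2705.
D = 6.006 × (0.8331 − 0.2705) + 4.28 × 0.2705 = 3.379 + 1.158 = 4.537 mg/L.
DO = C_s − D = 10.9 − 4.537 = 6.363 mg/L.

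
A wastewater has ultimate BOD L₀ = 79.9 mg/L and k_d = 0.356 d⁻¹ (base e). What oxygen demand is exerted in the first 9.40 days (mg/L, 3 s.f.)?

y_t = L₀(1 − e^(−k_d t)) = 79.9 × (1 − e^(−0.356×9.40))
= 79.9 × (1 − 0.03521) = 79.9 × 0.9648 = 77.09 mg/L.

y ≈ 77.1 mg/L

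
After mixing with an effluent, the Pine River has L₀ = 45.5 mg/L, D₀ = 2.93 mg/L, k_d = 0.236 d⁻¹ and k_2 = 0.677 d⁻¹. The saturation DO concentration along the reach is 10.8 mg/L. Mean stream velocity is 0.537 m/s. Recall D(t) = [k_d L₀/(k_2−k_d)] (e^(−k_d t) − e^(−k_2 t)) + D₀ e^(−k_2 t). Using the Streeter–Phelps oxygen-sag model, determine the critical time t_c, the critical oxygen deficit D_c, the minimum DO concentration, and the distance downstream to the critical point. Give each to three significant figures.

With k_2/k_d = 2.869 and 1 − D₀(k_2−k_d)/(k_d L₀) = 0.8797,
t_c = ln(2.869 × 0.8797) / (0.677 − 0.236) = ln(2.523) / 0.4410 = 0.9256/0.4410 = 2.099 d.
L(t_c) = L₀ e^(−k_d t_c) = 45.5 × 0.6094 = 27.73 mg/L, and at the critical point k_2 D_c = k_d L, so D_c = (0.236/0.677) × 27.73 = 9.665 mg/L.
Minimum DO = C_s − D_c = 10.8 − 9.665 = 1.135 mg/L.
x_c = v t_c = 0.537 m/s × 2.099 d × 86400 s/d = 97380 m ≈ 97.4 km.

t_c ≈ 2.10 d; D_c ≈ 9.67 mg/L; min DO ≈ 1.13 mg/L; x_c ≈ 97.4 km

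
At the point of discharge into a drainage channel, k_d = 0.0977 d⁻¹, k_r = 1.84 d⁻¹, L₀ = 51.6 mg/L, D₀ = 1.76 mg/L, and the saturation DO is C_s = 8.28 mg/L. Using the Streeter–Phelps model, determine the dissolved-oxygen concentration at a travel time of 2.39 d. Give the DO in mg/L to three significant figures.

DO ≈ 6.00 mg/L

k_d L₀/(k_r−k_d) = 0.0977×51.6/(1.84−0.0977) = 5.041/1.742 = 2.893 mg/L.
e^(−k_d t) = e^(−0.0977×2.390) = 0.7918; e^(−k_r t) = e^(−1.84×2.390) = 0.01231.
D = 2.893 × (0.7918 − 0.01231) + 1.76 × 0.01231 = 2.255 + 0.02166 = 2.277 mg/L.
DO = C_s − D = 8.28 − 2.277 = 6.003 mg/L.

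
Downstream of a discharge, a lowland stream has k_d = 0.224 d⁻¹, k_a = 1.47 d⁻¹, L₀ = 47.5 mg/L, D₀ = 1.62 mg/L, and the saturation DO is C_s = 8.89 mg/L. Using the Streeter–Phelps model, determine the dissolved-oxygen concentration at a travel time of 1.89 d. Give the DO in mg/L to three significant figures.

k_d L₀/(k_a−k_d) = 0.224×47.5/(1.47−0.224) = 10.64/1.246 = 8.539 mg/L.
e^(−k_d t) = e^(−0.224×1.890) = 0.6548; e^(−k_a t) = e^(−1.47×1.890) = 0.06214.
D = 8.539 × (0.6548 − 0.06214) + 1.62 × 0.06214 = 5.061 + 0.1007 = 5.162 mg/L.
DO = C_s − D = 8.89 − 5.162 = 3.728 mg/L.

DO ≈ 3.73 mg/L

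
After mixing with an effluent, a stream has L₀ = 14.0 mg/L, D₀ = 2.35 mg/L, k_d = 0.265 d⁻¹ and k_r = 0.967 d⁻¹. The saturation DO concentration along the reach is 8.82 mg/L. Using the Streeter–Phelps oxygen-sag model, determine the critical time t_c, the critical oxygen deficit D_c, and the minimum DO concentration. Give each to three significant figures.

t_c ≈ 1.01 d; D_c ≈ 2.94 mg/L; min DO ≈ 5.88 mg/L

t_c = [1/(k_r−k_d)] ln[(k_r/k_d)(1 − D₀(k_r−k_d)/(k_d L₀))]
= [1/(0.967−0.265)] ln[(0.967/0.265)(1 − 2.35×0.7020/(0.265×14.0))]
= (1/0.7020) ln[3.649 × 0.5553] = 1.425 × ln(2.026) = 1.425 × 0.7063 = 1.006 d.
D_c = (k_d/k_r) L₀ e^(−k_d t_c) = (0.265/0.967) × 14.0 × e^(−0.265×1.006) = 0.2740 × 14.0 × 0.7660 = 2.939 mg/L.
Minimum DO = C_s − D_c = 8.82 − 2.939 = 5.881 mg/L.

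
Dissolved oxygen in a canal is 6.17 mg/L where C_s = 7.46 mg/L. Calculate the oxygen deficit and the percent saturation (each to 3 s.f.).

D = C_s − C = 7.46 − 6.17 = 1.29 mg/L.
% saturation = 6.17/7.46 × 100 = 82.7 %.

D ≈ 1.29 mg/L; 82.7 % saturation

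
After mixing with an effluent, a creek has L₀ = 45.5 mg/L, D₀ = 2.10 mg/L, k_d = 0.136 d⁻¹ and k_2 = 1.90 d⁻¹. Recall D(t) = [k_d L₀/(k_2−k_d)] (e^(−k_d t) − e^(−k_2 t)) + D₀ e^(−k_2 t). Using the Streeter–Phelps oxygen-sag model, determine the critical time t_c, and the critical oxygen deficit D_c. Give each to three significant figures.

t_c ≈ 0.977 d; D_c ≈ 2.85 mg/L

t_c = [1/(k_2−k_d)] ln[(k_2/k_d)(1 − D₀(k_2−k_d)/(k_d L₀))]
= [1/(1.90−0.136)] ln[(1.90/0.136)(1 − 2.10×1.764/(0.136×45.5))]
= (1/1.764) ln[13.97 × 0.4014] = 0.5669 × ln(5.607) = 0.5669 × 1.724 = 0.9774 d.
D_c = (k_d/k_2) L₀ e^(−k_d t_c) = (0.136/1.90) × 45.5 × e^(−0.136×0.9774) = 0.07158 × 45.5 × 0.8755 = 2.851 mg/L.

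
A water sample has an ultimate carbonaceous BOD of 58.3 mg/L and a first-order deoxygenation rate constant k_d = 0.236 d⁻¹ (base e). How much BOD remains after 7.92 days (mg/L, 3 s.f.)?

L ≈ 8.99 mg/L

L_t = L₀ e^(−k_d t) = 58.3 × e^(−0.236×7.92) = 58.3 × 0.1543 = 8.993 mg/L.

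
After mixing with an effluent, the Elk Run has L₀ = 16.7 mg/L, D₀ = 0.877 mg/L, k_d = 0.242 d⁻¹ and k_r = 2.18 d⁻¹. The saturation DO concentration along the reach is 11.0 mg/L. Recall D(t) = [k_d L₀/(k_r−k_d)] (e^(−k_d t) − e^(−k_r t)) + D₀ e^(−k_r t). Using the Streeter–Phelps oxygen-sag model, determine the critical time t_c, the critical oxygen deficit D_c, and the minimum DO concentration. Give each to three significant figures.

At the critical point dD/dt = 0, so k_d L₀ e^(−k_d t) = k_r D. Substituting D(t) from the Streeter–Phelps equation and solving for t gives
t_c = ln[(k_r/k_d)(1 − D₀(k_r−k_d)/(k_d L₀))] / (k_r−k_d).
Here k_r−k_d = 1.938 d⁻¹ and 1 − D₀(k_r−k_d)/(k_d L₀) = 1 − 0.877×1.938/(0.242×16.7) = 0.5794, so
t_c = ln(9.008 × 0.5794) / 1.938 = 1.652 / 1.938 = 0.8527 d.
L(t_c) = L₀ e^(−k_d t_c) = 16.7 × 0.8136 = 13.59 mg/L, and at the critical point k_r D_c = k_d L, so D_c = (0.242/2.18) × 13.59 = 1.508 mg/L.
Minimum DO = C_s − D_c = 11.0 − 1.508 = 9.492 mg/L.

t_c ≈ 0.853 d; D_c ≈ 1.51 mg/L; min DO ≈ 9.49 mg/L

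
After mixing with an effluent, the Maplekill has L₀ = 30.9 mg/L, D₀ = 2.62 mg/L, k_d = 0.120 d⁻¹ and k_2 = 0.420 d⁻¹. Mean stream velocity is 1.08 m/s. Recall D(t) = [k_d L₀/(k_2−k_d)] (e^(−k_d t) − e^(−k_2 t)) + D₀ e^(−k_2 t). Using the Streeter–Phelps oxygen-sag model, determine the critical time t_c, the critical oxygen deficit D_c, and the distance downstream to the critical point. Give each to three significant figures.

At the critical point dD/dt = 0, so k_d L₀ e^(−k_d t) = k_2 D. Substituting D(t) from the Streeter–Phelps equation and solving for t gives
t_c = ln[(k_2/k_d)(1 − D₀(k_2−k_d)/(k_d L₀))] / (k_2−k_d).
Here k_2−k_d = 0.3000 d⁻¹ and 1 − D₀(k_2−k_d)/(k_d L₀) = 1 − 2.62×0.3000/(0.120×30.9) = 0.7880, so
t_c = ln(3.500 × 0.7880) / 0.3000 = 1.015 / 0.3000 = 3.382 d.
D_c = (k_d/k_2) L₀ e^(−k_d t_c) = (0.120/0.420) × 30.9 × e^(−0.120×3.382) = 0.2857 × 30.9 × 0.6664 = 5.884 mg/L.
x_c = v t_c = 1.08 m/s × 3.382 d × 86400 s/d = 315600 m ≈ 316 km.

t_c ≈ 3.38 d; D_c ≈ 5.88 mg/L; x_c ≈ 316 km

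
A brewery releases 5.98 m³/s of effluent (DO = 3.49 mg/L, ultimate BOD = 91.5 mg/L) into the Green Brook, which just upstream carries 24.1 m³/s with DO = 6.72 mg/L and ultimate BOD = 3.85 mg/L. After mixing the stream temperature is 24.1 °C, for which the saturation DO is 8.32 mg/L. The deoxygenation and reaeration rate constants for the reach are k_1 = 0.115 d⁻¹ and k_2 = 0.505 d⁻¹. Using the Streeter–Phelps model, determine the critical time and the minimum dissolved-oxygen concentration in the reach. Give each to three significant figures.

t_c ≈ 2.66 d; minimum DO ≈ 4.75 mg/L

Mixed DO = (24.1×6.72 + 5.98×3.49)/(24.1+5.98) = 182.8/30.08 = 6.078 mg/L.
Mixed L₀ = (24.1×3.85 + 5.98×91.5)/(30.08) = 640.0/30.08 = 21.28 mg/L.
Initial deficit D₀ = C_s − DO₀ = 8.32 − 6.078 = 2.242 mg/L.
t_c = (1/0.3900) ln[(0.505/0.115)(1 − 2.242×0.3900/(0.115×21.28))] = 2.564 × ln(2.822) = 2.660 d.
D_c = (0.115/0.505) × 21.28 × e^(−0.115×2.660) = 0.2277 × 21.28 × 0.7365 = 3.568 mg/L.
Minimum DO = 8.32 − 3.568 = 4.752 mg/L.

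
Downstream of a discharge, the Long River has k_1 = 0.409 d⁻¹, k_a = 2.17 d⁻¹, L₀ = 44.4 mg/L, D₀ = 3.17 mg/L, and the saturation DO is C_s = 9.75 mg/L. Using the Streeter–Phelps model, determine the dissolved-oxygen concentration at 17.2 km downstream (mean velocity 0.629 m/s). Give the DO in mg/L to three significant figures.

Travel time t = x/v = 17.2 km / (0.629 m/s) = 17200 m / 0.629 m/s = 27340 s = 0.3165 d.
k_1 L₀/(k_a−k_1) = 0.409×44.4/(2.17−0.409) = 18.16/1.761 = 10.31 mg/L.
e^(−k_1 t) = e^(−0.409×0.3165) = 0.8786; e^(−k_a t) = e^(−2.17×0.3165) = 0.5032.
D = 10.31 × (0.8786 − 0.5032) + 3.17 × 0.5032 = 3.871 + 1.595 = 5.466 mg/L.
DO = C_s − D = 9.75 − 5.466 = 4.284 mg/L.

DO ≈ 4.28 mg/L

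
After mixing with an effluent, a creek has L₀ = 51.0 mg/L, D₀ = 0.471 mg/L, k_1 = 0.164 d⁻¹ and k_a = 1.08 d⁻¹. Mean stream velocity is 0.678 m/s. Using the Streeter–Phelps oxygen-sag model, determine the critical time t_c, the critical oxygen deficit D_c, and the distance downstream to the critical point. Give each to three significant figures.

t_c ≈ 2.00 d; D_c ≈ 5.58 mg/L; x_c ≈ 117 km

With k_a/k_1 = 6.585 and 1 − D₀(k_a−k_1)/(k_1 L₀) = 0.9484,
t_c = ln(6.585 × 0.9484) / (1.08 − 0.164) = ln(6.246) / 0.9160 = 1.832/0.9160 = 2.000 d.
D_c = (k_1/k_a) L₀ e^(−k_1 t_c) = (0.164/1.08) × 51.0 × e^(−0.164×2.000) = 0.1519 × 51.0 × 0.7204 = 5.579 mg/L.
x_c = v t_c = 0.678 m/s × 2.000 d × 86400 s/d = 117200 m ≈ 117 km.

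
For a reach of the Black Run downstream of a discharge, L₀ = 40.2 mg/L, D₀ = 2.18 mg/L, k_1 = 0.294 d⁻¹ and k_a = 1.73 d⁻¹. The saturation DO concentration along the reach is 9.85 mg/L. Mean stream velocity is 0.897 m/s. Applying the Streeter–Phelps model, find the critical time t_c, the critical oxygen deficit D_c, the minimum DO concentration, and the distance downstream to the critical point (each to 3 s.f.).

t_c ≈ 1.02 d; D_c ≈ 5.06 mg/L; min DO ≈ 4.79 mg/L; x_c ≈ 79.0 km

With k_a/k_1 = 5.884 and 1 − D₀(k_a−k_1)/(k_1 L₀) = 0.7351,
t_c = ln(5.884 × 0.7351) / (1.73 − 0.294) = ln(4.326) / 1.436 = 1.465/1.436 = 1.020 d.
L(t_c) = L₀ e^(−k_1 t_c) = 40.2 × 0.7409 = 29.79 mg/L, and at the critical point k_a D_c = k_1 L, so D_c = (0.294/1.73) × 29.79 = 5.062 mg/L.
Minimum DO = C_s − D_c = 9.85 − 5.062 = 4.788 mg/L.
x_c = v t_c = 0.897 m/s × 1.020 d × 86400 s/d = 79040 m ≈ 79.0 km.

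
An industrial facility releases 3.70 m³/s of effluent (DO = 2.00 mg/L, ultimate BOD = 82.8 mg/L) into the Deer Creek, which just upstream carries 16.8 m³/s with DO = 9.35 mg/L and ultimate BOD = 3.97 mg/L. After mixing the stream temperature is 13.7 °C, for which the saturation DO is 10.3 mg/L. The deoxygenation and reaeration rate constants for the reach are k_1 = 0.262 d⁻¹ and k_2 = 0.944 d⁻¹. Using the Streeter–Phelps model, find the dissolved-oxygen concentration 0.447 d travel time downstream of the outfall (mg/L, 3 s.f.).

Mixed DO = (16.8×9.35 + 3.70×2.00)/(16.8+3.70) = 164.5/20.50 = 8.023 mg/L.
Mixed L₀ = (16.8×3.97 + 3.70×82.8)/(20.50) = 373.1/20.50 = 18.20 mg/L.
Initial deficit D₀ = C_s − DO₀ = 10.3 − 8.023 = 2.277 mg/L.
D(0.447) = [0.262×18.20/(0.944−0.262)](e^(−0.262×0.447) − e^(−0.944×0.447)) + 2.277 e^(−0.944×0.447)
= 6.991 × (0.8895 − 0.6558) + 2.277 × 0.6558 = 3.127 mg/L.
DO = 10.3 − 3.127 = 7.173 mg/L.

DO ≈ 7.17 mg/L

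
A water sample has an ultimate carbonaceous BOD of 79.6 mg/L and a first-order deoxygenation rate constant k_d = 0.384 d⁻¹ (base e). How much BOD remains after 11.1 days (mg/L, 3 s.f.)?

L ≈ 1.12 mg/L

L_t = L₀ e^(−k_d t) = 79.6 × e^(−0.384×11.1) = 79.6 × 0.01409 = 1.121 mg/L.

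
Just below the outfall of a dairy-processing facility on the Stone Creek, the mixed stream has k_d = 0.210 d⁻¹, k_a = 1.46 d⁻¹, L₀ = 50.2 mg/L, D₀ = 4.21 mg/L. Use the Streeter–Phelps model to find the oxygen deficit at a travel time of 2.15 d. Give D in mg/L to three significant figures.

k_d L₀/(k_a−k_d) = 0.210×50.2/(1.46−0.210) = 10.54/1.250 = 8.434 mg/L.
e^(−k_d t) = e^(−0.210×2.150) = 0.6367; e^(−k_a t) = e^(−1.46×2.150) = 0.04333.
D = 8.434 × (0.6367 − 0.04333) + 4.21 × 0.04333 = 5.004 + 0.1824 = 5.186 mg/L.

D ≈ 5.19 mg/L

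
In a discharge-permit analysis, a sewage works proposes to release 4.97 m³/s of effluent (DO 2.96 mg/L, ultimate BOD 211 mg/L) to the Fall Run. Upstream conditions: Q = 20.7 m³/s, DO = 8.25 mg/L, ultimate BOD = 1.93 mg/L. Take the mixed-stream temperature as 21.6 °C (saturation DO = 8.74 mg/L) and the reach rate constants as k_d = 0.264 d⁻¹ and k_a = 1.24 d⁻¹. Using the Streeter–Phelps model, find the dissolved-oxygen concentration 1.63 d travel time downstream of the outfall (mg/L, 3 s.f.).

Mixed DO = (20.7×8.25 + 4.97×2.96)/(20.7+4.97) = 185.5/25.67 = 7.226 mg/L.
Mixed L₀ = (20.7×1.93 + 4.97×211)/(25.67) = 1089/25.67 = 42.41 mg/L.
Initial deficit D₀ = C_s − DO₀ = 8.74 − 7.226 = 1.514 mg/L.
D(1.63) = [0.264×42.41/(1.24−0.264)](e^(−0.264×1.63) − e^(−1.24×1.63)) + 1.514 e^(−1.24×1.63)
= 11.47 × (0.6503 − 0.1325) + 1.514 × 0.1325 = 6.140 mg/L.
DO = 8.74 − 6.140 = 2.600 mg/L.

DO ≈ 2.60 mg/L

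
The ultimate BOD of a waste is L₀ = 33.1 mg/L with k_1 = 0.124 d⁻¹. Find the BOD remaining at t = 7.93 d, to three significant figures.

L_t = L₀ e^(−k_1 t) = 33.1 × e^(−0.124×7.93) = 33.1 × 0.3741 = 12.38 mg/L.

L ≈ 12.4 mg/L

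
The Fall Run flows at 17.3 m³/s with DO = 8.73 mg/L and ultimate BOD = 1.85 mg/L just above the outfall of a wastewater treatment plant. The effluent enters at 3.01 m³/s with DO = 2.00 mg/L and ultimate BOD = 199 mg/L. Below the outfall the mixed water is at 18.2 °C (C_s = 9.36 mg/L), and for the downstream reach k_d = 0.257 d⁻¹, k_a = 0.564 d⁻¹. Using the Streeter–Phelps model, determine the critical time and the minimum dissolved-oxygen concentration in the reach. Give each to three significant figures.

Mixed DO = (17.3×8.73 + 3.01×2.00)/(17.3+3.01) = 157.0/20.31 = 7.733 mg/L.
Mixed L₀ = (17.3×1.85 + 3.01×199)/(20.31) = 631.0/20.31 = 31.07 mg/L.
Initial deficit D₀ = C_s − DO₀ = 9.36 − 7.733 = 1.627 mg/L.
t_c = (1/0.3070) ln[(0.564/0.257)(1 − 1.627×0.3070/(0.257×31.07))] = 3.257 × ln(2.057) = 2.350 d.
D_c = (0.257/0.564) × 31.07 × e^(−0.257×2.350) = 0.4557 × 31.07 × 0.5467 = 7.739 mg/L.
Minimum DO = 9.36 − 7.739 = 1.621 mg/L.

t_c ≈ 2.35 d; minimum DO ≈ 1.62 mg/L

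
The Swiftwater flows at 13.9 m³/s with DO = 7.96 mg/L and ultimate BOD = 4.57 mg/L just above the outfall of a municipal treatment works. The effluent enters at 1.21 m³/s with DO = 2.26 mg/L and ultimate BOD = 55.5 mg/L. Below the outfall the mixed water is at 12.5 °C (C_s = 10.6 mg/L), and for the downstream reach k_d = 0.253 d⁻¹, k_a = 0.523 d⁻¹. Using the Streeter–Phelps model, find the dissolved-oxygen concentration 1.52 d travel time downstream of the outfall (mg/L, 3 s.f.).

DO ≈ 7.34 mg/L

Mixed DO = (13.9×7.96 + 1.21×2.26)/(13.9+1.21) = 113.4/15.11 = 7.504 mg/L.
Mixed L₀ = (13.9×4.57 + 1.21×55.5)/(15.11) = 130.7/15.11 = 8.648 mg/L.
Initial deficit D₀ = C_s − DO₀ = 10.6 − 7.504 = 3.096 mg/L.
D(1.52) = [0.253×8.648/(0.523−0.253)](e^(−0.253×1.52) − e^(−0.523×1.52)) + 3.096 e^(−0.523×1.52)
= 8.104 × (0.6808 − 0.4516) + 3.096 × 0.4516 = 3.255 mg/L.
DO = 10.6 − 3.255 = 7.345 mg/L.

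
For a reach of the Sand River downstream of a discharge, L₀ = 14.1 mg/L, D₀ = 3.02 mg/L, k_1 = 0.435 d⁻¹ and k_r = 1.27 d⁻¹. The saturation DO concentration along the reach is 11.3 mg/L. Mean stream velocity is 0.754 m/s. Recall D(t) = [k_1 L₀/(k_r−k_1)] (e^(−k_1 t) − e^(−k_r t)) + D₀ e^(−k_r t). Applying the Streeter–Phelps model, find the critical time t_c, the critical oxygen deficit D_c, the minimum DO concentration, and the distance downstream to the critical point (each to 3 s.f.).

t_c = [1/(k_r−k_1)] ln[(k_r/k_1)(1 − D₀(k_r−k_1)/(k_1 L₀))]
= [1/(1.27−0.435)] ln[(1.27/0.435)(1 − 3.02×0.8350/(0.435×14.1))]
= (1/0.8350) ln[2.920 × 0.5889] = 1.198 × ln(1.719) = 1.198 × 0.5419 = 0.6489 d.
D_c = (k_1/k_r) L₀ e^(−k_1 t_c) = (0.435/1.27) × 14.1 × e^(−0.435×0.6489) = 0.3425 × 14.1 × 0.7541 = 3.642 mg/L.
Minimum DO = C_s − D_c = 11.3 − 3.642 = 7.658 mg/L.
x_c = v t_c = 0.754 m/s × 0.6489 d × 86400 s/d = 42280 m ≈ 42.3 km.

t_c ≈ 0.649 d; D_c ≈ 3.64 mg/L; min DO ≈ 7.66 mg/L; x_c ≈ 42.3 km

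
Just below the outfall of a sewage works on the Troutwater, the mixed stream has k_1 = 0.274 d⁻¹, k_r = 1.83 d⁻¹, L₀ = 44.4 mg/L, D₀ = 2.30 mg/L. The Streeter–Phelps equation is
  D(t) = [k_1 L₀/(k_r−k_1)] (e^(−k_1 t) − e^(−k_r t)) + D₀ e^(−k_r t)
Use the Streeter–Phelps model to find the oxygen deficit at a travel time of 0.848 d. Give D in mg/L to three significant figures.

k_1 L₀/(k_r−k_1) = 0.274×44.4/(1.83−0.274) = 12.17/1.556 = 7.819 mg/L.
e^(−k_1 t) = e^(−0.274×0.8480) = 0.7927; e^(−k_r t) = e^(−1.83×0.8480) = 0.2119.
D = 7.819 × (0.7927 − 0.2119) + 2.30 × 0.2119 = 4.541 + 0.4873 = 5.028 mg/L.

D ≈ 5.03 mg/L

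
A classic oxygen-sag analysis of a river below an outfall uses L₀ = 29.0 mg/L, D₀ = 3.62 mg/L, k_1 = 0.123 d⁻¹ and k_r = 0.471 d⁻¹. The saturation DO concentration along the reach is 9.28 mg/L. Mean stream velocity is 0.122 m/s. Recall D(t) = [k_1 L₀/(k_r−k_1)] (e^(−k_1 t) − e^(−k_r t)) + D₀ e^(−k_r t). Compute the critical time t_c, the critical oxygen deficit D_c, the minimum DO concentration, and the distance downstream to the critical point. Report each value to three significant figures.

At the critical point dD/dt = 0, so k_1 L₀ e^(−k_1 t) = k_r D. Substituting D(t) from the Streeter–Phelps equation and solving for t gives
t_c = ln[(k_r/k_1)(1 − D₀(k_r−k_1)/(k_1 L₀))] / (k_r−k_1).
Here k_r−k_1 = 0.3480 d⁻¹ and 1 − D₀(k_r−k_1)/(k_1 L₀) = 1 − 3.62×0.3480/(0.123×29.0) = 0.6468, so
t_c = ln(3.829 × 0.6468) / 0.3480 = 0.9070 / 0.3480 = 2.606 d.
D_c = (k_1/k_r) L₀ e^(−k_1 t_c) = (0.123/0.471) × 29.0 × e^(−0.123×2.606) = 0.2611 × 29.0 × 0.7257 = 5.496 mg/L.
Minimum DO = C_s − D_c = 9.28 − 5.496 = 3.784 mg/L.
x_c = v t_c = 0.122 m/s × 2.606 d × 86400 s/d = 27470 m ≈ 27.5 km.

t_c ≈ 2.61 d; D_c ≈ 5.50 mg/L; min DO ≈ 3.78 mg/L; x_c ≈ 27.5 km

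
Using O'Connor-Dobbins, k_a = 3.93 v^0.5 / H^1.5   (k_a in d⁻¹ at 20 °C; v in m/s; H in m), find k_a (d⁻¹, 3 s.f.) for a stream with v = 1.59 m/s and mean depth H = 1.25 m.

k_a = 3.93 × 1.59^0.5 / 1.25^1.5 = 3.93 × 1.261 / 1.398 = 3.546 d⁻¹.

k_a ≈ 3.55 d⁻¹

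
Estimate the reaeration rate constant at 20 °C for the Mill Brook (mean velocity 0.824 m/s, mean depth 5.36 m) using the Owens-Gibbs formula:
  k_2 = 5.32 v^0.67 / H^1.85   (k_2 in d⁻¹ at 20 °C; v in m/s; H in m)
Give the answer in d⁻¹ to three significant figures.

k_2 = 5.32 × 0.824^0.67 / 5.36^1.85 = 5.32 × 0.8784 / 22.33 = 0.2092 d⁻¹.

k_2 ≈ 0.209 d⁻¹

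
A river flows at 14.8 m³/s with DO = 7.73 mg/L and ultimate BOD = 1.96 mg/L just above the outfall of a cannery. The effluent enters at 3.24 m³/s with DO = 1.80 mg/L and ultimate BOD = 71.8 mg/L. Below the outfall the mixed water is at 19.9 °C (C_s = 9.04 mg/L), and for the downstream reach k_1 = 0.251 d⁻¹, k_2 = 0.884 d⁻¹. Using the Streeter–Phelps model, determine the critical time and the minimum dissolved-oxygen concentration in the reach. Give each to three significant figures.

Mixed DO = (14.8×7.73 + 3.24×1.80)/(14.8+3.24) = 120.2/18.04 = 6.665 mg/L.
Mixed L₀ = (14.8×1.96 + 3.24×71.8)/(18.04) = 261.6/18.04 = 14.50 mg/L.
Initial deficit D₀ = C_s − DO₀ = 9.04 − 6.665 = 2.375 mg/L.
t_c = (1/0.6330) ln[(0.884/0.251)(1 − 2.375×0.6330/(0.251×14.50))] = 1.580 × ln(2.067) = 1.147 d.
D_c = (0.251/0.884) × 14.50 × e^(−0.251×1.147) = 0.2839 × 14.50 × 0.7498 = 3.088 mg/L.
Minimum DO = 9.04 − 3.088 = 5.952 mg/L.

t_c ≈ 1.15 d; minimum DO ≈ 5.95 mg/L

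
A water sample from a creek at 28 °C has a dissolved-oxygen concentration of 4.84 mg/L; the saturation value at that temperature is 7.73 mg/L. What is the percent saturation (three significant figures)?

62.6 % saturation

% saturation = C/C_s × 100 = 4.84/7.73 × 100 = 62.6 %.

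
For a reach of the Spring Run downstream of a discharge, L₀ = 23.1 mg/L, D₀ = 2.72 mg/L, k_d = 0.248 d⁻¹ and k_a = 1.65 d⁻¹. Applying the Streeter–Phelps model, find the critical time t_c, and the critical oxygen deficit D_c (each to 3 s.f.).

With k_a/k_d = 6.653 and 1 − D₀(k_a−k_d)/(k_d L₀) = 0.3343,
t_c = ln(6.653 × 0.3343) / (1.65 − 0.248) = ln(2.224) / 1.402 = 0.7995/1.402 = 0.5703 d.
D_c = (k_d/k_a) L₀ e^(−k_d t_c) = (0.248/1.65) × 23.1 × e^(−0.248×0.5703) = 0.1503 × 23.1 × 0.8681 = 3.014 mg/L.

t_c ≈ 0.570 d; D_c ≈ 3.01 mg/L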